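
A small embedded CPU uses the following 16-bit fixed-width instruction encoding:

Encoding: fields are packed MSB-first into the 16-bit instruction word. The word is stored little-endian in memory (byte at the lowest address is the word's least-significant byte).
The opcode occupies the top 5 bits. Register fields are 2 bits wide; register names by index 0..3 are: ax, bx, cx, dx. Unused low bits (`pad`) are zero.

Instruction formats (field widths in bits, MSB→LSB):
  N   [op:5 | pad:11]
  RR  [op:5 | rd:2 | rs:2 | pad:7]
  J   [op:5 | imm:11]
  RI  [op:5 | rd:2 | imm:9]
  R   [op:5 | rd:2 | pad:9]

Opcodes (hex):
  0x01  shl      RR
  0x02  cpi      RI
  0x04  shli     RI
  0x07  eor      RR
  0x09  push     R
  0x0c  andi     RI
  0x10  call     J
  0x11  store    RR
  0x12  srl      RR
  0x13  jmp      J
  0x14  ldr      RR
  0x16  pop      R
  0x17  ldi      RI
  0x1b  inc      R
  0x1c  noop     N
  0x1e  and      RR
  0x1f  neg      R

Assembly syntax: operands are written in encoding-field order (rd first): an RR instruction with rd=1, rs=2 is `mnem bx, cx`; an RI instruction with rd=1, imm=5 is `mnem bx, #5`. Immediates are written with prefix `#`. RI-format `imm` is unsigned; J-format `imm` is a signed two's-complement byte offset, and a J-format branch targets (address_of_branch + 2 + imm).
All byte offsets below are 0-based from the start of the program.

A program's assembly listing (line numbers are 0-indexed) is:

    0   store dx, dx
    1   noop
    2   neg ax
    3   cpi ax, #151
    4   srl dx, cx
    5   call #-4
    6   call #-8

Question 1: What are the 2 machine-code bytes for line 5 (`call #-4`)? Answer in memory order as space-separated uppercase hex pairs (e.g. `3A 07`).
L5: call op=0x10:5|imm=-4:11 ⇒ 0x87fc ⇒ little fc 87

FC 87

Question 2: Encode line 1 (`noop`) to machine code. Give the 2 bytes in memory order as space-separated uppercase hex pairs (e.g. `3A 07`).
L1: noop op=0x1c:5|pad=0:11 ⇒ 0xe000 ⇒ little 00 e0

00 E0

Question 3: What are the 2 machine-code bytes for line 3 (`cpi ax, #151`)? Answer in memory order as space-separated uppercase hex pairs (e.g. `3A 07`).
3. cpi fields op=0x2:5|rd=0:2|imm=151:9 → word 1097h → 97 10

97 10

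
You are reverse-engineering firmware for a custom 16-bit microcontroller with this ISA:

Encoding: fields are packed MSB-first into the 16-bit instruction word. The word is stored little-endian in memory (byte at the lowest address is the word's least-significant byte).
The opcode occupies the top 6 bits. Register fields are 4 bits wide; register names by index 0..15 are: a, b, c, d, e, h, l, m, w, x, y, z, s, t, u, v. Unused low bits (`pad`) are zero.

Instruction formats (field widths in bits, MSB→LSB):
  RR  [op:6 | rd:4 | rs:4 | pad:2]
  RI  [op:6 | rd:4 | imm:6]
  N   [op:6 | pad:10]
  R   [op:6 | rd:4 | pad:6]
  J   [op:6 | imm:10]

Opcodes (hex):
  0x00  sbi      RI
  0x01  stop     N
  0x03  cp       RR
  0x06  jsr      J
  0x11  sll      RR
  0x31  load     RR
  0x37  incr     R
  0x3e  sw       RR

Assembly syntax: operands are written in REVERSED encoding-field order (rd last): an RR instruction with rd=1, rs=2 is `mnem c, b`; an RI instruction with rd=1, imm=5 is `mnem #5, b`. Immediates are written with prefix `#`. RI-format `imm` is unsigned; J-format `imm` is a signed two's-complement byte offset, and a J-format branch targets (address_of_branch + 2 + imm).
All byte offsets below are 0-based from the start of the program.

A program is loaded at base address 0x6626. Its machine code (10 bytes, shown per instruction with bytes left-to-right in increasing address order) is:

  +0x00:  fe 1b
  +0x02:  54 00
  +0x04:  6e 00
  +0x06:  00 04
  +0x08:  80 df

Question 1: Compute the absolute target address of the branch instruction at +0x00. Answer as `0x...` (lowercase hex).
0x6626

off 0x00: read fe 1b as little → 0x1bfe
  top 6b → 0x6 → jsr [J]
  imm: (w>>0)&0x3ff=0x3fe (s10→-2) → #-2
  target = base 0x6626 + off 0x00 + 2 + imm -2 = 0x6626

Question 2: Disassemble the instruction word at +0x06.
+0x06: 00 04 ⇒ word 0x0400 (little)
  op=0x0400>>10=0x1 ⇒ stop (N)

stop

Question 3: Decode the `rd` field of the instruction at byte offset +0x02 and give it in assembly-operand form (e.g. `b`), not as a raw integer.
+0x02: 54 00 ⇒ word 0x0054 (little)
  opcode bits[15:10]=0x0: sbi/RI
  rd@[9:6]=0x1 ⇒ b
  imm@[5:0]=0x14 ⇒ #20

b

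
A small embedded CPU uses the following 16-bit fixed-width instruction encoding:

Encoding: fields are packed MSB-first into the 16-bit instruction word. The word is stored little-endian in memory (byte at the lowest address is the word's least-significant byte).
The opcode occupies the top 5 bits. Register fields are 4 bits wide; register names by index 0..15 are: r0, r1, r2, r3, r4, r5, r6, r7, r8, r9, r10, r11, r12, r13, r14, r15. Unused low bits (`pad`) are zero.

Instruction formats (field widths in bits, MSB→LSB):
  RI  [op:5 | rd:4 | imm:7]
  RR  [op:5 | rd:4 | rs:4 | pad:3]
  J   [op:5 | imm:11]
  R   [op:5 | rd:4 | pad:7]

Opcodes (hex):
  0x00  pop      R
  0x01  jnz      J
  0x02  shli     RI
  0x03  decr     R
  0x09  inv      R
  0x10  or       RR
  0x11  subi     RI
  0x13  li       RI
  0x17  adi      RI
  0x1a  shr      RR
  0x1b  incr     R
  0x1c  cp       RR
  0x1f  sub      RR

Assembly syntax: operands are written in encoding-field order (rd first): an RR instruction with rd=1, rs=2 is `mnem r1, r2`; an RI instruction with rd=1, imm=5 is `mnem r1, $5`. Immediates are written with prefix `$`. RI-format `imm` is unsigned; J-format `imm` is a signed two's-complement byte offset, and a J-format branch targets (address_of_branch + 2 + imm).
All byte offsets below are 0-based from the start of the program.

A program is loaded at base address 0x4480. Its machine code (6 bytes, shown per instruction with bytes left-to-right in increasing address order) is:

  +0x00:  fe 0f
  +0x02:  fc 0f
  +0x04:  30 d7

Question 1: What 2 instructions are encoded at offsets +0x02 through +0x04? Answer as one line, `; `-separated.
off 0x02: read fc 0f as little → 0x0ffc
  top 5b → 0x1 → jnz [J]
  imm: (w>>0)&0x7ff=0x7fc (s11→-4) → $-4
off 0x04: read 30 d7 as little → 0xd730
  top 5b → 0x1a → shr [RR]
  rd: (w>>7)&0xf=0xe → r14
  rs: (w>>3)&0xf=0x6 → r6

jnz $-4; shr r14, r6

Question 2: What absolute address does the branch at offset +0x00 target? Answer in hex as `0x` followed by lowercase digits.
+0x00: fe 0f ⇒ word 0x0ffe (little)
  opcode bits[15:11]=0x1: jnz/J
  imm@[10:0]=0x7fe (s11→-2) ⇒ $-2
  target = base 0x4480 + off 0x00 + 2 + imm -2 = 0x4480

0x4480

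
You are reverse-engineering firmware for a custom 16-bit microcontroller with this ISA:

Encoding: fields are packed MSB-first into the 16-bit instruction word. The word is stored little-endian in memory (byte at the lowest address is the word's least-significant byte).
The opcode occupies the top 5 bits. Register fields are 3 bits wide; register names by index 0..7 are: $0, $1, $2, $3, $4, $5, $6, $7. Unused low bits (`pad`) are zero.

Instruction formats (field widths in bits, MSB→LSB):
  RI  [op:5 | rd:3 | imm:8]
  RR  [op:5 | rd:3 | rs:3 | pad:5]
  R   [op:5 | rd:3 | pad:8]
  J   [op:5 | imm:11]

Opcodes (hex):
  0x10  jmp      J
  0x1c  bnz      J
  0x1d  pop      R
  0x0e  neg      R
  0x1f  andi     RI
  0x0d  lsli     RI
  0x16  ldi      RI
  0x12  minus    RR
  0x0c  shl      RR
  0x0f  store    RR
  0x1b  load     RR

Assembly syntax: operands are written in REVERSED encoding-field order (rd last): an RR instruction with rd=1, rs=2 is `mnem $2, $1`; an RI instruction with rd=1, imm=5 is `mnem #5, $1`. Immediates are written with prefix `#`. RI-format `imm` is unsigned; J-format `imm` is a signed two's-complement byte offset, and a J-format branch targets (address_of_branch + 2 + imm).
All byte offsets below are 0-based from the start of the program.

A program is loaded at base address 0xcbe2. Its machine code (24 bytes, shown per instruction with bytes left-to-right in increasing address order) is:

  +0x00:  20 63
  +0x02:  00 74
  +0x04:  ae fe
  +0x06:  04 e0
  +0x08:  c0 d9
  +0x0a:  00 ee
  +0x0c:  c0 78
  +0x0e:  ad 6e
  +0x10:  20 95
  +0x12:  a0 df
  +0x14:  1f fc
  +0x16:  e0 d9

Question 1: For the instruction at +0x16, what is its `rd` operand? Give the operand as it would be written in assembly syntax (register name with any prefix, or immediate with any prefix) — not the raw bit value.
+0x16: e0 d9 ⇒ word 0xd9e0 (little)
  opcode bits[15:11]=0x1b: load/RR
  rd: (w>>8)&0x7=0x1 → $1
  rs: (w>>5)&0x7=0x7 → $7

$1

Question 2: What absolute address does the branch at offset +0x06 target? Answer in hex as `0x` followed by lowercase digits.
@+06  little-endian(04 e0) = 0xe004
  op=0xe004>>11=0x1c ⇒ bnz (J)
  imm@[10:0]=0x4 ⇒ #4
  target = base 0xcbe2 + off 0x06 + 2 + imm 4 = 0xcbee

0xcbee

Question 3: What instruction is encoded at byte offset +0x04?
@+04  little-endian(ae fe) = 0xfeae
  op=0xfeae>>11=0x1f ⇒ andi (RI)
  rd@[10:8]=0x6 ⇒ $6
  imm@[7:0]=0xae ⇒ #174

andi #174, $6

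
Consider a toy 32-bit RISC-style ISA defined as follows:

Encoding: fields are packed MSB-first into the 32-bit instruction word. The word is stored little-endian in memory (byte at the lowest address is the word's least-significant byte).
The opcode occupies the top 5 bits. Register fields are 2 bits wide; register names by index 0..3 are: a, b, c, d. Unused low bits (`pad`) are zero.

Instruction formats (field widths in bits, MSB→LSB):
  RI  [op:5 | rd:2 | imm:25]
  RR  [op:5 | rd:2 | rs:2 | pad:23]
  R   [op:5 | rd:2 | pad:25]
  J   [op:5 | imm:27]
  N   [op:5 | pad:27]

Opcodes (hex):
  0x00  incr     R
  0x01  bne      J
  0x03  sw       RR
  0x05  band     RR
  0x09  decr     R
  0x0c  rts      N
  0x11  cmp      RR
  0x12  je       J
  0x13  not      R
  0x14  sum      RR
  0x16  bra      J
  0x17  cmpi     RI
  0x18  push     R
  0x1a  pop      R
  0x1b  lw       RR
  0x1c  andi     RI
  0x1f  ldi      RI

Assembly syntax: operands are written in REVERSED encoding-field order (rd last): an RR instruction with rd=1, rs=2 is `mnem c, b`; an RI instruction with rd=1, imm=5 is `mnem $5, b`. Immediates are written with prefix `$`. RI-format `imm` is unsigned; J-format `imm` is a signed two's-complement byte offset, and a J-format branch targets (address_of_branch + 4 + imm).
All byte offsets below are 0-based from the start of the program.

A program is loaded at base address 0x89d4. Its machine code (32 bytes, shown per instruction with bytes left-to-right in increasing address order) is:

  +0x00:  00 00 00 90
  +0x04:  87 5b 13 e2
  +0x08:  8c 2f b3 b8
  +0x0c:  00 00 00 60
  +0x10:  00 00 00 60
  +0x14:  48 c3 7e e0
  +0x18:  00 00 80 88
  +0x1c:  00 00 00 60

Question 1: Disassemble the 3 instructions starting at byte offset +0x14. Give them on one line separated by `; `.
off 0x14: read 48 c3 7e e0 as little → 0xe07ec348
  top 5b → 0x1c → andi [RI]
  rd: (w>>25)&0x3=0x0 → a
  imm: (w>>0)&0x1ffffff=0x7ec348 → $8307528
off 0x18: read 00 00 80 88 as little → 0x88800000
  top 5b → 0x11 → cmp [RR]
  rd: (w>>25)&0x3=0x0 → a
  rs: (w>>23)&0x3=0x1 → b
off 0x1c: read 00 00 00 60 as little → 0x60000000
  top 5b → 0xc → rts [N]

andi $8307528, a; cmp b, a; rts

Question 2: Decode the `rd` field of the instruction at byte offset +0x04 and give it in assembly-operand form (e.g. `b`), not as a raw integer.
+0x04: 87 5b 13 e2 ⇒ word 0xe2135b87 (little)
  op=0xe2135b87>>27=0x1c ⇒ andi (RI)
  [26:25] rd=1 = b
  [24:0] imm=1268615 = $1268615

b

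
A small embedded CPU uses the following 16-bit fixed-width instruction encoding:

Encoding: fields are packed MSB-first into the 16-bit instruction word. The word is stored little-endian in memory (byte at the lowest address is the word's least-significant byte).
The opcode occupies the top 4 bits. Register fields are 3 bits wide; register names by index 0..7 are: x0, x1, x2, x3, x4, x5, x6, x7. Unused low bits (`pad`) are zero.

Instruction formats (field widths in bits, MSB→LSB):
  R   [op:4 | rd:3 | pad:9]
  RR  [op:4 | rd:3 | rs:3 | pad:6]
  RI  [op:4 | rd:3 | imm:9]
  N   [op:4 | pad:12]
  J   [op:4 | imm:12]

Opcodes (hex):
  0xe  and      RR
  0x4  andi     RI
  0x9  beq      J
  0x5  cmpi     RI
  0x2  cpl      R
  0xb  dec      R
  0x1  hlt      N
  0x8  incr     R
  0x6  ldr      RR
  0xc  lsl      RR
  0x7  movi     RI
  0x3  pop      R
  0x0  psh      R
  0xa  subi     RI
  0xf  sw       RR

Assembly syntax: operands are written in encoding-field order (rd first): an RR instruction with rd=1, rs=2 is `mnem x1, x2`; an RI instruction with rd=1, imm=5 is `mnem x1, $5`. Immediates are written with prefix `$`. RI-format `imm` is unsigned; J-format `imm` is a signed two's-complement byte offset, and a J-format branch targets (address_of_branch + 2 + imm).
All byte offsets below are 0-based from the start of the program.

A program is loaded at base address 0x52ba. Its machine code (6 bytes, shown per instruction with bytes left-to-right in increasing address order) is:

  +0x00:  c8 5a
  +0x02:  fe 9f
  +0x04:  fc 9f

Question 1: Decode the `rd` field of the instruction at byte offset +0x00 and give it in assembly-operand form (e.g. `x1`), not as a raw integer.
@+00  little-endian(c8 5a) = 0x5ac8
  top 4b → 0x5 → cmpi [RI]
  [11:9] rd=5 = x5
  [8:0] imm=200 = $200

x5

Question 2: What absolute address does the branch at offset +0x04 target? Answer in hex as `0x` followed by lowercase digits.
0x52bc

[04] fc 9f → 0x9ffc
  op=0x9ffc>>12=0x9 ⇒ beq (J)
  [11:0] imm=4092 (s12→-4) = $-4
  target = base 0x52ba + off 0x04 + 2 + imm -4 = 0x52bc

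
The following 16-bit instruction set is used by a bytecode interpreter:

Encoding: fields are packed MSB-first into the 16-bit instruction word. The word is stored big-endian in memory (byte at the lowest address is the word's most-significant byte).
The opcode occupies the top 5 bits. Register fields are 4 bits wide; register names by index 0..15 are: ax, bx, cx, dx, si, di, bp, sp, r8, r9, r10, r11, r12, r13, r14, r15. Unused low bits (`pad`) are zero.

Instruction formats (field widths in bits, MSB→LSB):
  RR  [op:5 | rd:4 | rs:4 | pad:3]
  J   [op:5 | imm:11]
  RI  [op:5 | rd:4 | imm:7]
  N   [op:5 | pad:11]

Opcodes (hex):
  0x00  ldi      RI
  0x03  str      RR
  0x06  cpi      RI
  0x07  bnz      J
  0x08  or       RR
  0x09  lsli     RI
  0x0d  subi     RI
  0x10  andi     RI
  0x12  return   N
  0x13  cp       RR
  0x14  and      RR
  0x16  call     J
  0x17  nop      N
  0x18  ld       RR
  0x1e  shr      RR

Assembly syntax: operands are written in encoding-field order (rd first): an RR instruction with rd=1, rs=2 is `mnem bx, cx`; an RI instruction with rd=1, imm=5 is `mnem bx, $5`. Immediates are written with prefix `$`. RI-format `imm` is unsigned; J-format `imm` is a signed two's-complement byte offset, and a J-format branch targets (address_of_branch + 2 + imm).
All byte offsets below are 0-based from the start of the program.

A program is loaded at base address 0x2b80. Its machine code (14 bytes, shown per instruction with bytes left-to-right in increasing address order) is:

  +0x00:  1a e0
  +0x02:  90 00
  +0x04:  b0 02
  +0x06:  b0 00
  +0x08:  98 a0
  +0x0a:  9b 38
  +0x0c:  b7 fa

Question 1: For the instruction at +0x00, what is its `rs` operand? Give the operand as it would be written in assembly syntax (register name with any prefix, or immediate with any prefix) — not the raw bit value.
[00] 1a e0 → 0x1ae0
  opcode bits[15:11]=0x3: str/RR
  [10:7] rd=5 = di
  [6:3] rs=12 = r12

r12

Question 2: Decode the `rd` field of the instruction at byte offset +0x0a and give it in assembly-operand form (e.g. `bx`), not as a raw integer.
bp

@+0a  big-endian(9b 38) = 0x9b38
  top 5b → 0x13 → cp [RR]
  [10:7] rd=6 = bp
  [6:3] rs=7 = sp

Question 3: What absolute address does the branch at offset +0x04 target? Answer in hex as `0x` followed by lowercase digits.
[04] b0 02 → 0xb002
  op=0xb002>>11=0x16 ⇒ call (J)
  imm@[10:0]=0x2 ⇒ $2
  target = base 0x2b80 + off 0x04 + 2 + imm 2 = 0x2b88

0x2b88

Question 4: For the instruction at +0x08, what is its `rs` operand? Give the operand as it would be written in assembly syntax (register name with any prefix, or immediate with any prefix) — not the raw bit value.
@+08  big-endian(98 a0) = 0x98a0
  opcode bits[15:11]=0x13: cp/RR
  rd@[10:7]=0x1 ⇒ bx
  rs@[6:3]=0x4 ⇒ si

si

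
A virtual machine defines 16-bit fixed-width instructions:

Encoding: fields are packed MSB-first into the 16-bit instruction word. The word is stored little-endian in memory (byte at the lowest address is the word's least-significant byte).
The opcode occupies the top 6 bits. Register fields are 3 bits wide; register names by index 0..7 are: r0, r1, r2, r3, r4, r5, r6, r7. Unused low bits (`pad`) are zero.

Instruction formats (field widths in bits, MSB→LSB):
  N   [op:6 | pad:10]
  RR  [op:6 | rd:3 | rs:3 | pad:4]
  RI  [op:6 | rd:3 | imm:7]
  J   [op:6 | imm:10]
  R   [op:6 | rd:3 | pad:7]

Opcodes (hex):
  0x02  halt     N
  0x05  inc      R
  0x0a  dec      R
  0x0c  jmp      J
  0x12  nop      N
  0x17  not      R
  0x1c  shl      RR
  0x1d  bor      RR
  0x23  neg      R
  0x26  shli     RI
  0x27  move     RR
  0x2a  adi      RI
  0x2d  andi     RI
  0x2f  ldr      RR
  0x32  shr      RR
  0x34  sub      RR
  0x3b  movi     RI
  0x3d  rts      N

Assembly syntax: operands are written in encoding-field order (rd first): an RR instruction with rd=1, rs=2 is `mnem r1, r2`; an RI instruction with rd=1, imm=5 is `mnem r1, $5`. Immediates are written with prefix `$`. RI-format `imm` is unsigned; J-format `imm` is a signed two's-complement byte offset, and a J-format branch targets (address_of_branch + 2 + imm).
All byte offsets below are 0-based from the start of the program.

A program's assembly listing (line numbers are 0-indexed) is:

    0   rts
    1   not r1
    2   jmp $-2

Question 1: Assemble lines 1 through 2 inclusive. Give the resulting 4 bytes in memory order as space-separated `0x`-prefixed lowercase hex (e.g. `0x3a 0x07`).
0x80 0x5c 0xfe 0x33

1. not fields op=0x17:6|rd=1:3|pad=0:7 → word 5c80h → 80 5c
2. jmp fields op=0xc:6|imm=-2:10 → word 33feh → fe 33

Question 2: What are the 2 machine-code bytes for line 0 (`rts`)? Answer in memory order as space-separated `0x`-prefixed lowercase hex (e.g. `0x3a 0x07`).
0x00 0xf4

line 0 (rts): pack op=0x3d:6|pad=0:10 = 0xf400; little→ 00 f4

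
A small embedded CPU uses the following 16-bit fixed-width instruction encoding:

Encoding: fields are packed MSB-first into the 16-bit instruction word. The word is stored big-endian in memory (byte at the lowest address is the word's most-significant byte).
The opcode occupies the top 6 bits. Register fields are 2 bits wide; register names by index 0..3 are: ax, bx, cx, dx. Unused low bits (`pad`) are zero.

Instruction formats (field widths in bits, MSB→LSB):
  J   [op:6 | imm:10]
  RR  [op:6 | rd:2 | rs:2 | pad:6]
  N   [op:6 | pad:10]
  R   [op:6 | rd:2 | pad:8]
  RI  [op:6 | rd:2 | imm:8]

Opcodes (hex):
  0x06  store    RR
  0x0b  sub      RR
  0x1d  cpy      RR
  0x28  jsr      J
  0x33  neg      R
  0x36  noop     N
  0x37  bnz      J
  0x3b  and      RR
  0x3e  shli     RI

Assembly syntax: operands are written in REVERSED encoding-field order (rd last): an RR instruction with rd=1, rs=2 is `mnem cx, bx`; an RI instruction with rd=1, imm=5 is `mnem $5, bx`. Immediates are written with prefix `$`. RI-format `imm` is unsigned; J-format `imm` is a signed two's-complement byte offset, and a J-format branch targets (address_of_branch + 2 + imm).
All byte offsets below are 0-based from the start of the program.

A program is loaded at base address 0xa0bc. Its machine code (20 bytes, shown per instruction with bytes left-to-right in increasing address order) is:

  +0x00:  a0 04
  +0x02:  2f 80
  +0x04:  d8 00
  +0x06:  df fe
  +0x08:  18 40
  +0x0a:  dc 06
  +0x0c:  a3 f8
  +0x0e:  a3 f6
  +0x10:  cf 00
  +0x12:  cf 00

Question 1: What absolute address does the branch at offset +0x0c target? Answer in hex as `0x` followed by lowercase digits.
0xa0c2

[0c] a3 f8 → 0xa3f8
  opcode bits[15:10]=0x28: jsr/J
  imm: (w>>0)&0x3ff=0x3f8 (s10→-8) → $-8
  target = base 0xa0bc + off 0x0c + 2 + imm -8 = 0xa0c2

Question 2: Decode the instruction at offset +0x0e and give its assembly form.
@+0e  big-endian(a3 f6) = 0xa3f6
  opcode bits[15:10]=0x28: jsr/J
  [9:0] imm=1014 (s10→-10) = $-10

jsr $-10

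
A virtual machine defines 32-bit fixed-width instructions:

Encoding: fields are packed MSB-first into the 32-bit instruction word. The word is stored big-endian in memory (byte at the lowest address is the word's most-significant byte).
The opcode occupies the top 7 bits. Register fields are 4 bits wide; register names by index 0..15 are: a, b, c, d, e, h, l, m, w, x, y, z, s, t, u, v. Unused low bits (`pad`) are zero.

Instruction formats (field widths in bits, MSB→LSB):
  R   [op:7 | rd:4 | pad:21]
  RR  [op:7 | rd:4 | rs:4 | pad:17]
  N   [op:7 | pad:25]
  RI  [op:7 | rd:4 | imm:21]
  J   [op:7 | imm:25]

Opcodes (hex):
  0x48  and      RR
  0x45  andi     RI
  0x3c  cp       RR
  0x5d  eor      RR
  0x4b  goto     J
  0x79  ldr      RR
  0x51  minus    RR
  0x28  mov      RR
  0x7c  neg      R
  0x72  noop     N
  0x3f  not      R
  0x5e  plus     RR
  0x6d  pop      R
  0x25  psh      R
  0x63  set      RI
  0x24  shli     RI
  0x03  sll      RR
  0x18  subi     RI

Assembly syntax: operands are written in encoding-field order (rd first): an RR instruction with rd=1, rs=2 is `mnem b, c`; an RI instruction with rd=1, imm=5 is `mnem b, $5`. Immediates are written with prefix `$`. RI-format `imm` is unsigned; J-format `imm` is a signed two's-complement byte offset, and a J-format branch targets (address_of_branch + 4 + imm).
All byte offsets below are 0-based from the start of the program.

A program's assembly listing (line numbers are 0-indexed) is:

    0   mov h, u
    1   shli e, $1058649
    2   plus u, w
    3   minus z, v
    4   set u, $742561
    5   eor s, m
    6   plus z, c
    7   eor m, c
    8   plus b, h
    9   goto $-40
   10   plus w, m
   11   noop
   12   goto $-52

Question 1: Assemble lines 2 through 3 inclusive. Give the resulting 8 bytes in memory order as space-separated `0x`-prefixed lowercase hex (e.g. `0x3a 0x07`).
0xbd 0xd0 0x00 0x00 0xa3 0x7e 0x00 0x00

2. plus fields op=0x5e:7|rd=14:4|rs=8:4|pad=0:17 → word bdd00000h → bd d0 00 00
3. minus fields op=0x51:7|rd=11:4|rs=15:4|pad=0:17 → word a37e0000h → a3 7e 00 00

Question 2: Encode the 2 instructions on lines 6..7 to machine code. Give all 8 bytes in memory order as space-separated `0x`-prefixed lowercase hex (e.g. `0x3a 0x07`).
L6: plus op=0x5e:7|rd=11:4|rs=2:4|pad=0:17 ⇒ 0xbd640000 ⇒ big bd 64 00 00
L7: eor op=0x5d:7|rd=7:4|rs=2:4|pad=0:17 ⇒ 0xbae40000 ⇒ big ba e4 00 00

0xbd 0x64 0x00 0x00 0xba 0xe4 0x00 0x00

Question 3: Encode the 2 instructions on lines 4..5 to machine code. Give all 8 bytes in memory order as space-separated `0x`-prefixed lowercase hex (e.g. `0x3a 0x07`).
4. set fields op=0x63:7|rd=14:4|imm=742561:21 → word c7cb54a1h → c7 cb 54 a1
5. eor fields op=0x5d:7|rd=12:4|rs=7:4|pad=0:17 → word bb8e0000h → bb 8e 00 00

0xc7 0xcb 0x54 0xa1 0xbb 0x8e 0x00 0x00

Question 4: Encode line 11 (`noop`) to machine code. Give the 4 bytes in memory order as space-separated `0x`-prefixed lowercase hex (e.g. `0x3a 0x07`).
line 11 (noop): pack op=0x72:7|pad=0:25 = 0xe4000000; big→ e4 00 00 00

0xe4 0x00 0x00 0x00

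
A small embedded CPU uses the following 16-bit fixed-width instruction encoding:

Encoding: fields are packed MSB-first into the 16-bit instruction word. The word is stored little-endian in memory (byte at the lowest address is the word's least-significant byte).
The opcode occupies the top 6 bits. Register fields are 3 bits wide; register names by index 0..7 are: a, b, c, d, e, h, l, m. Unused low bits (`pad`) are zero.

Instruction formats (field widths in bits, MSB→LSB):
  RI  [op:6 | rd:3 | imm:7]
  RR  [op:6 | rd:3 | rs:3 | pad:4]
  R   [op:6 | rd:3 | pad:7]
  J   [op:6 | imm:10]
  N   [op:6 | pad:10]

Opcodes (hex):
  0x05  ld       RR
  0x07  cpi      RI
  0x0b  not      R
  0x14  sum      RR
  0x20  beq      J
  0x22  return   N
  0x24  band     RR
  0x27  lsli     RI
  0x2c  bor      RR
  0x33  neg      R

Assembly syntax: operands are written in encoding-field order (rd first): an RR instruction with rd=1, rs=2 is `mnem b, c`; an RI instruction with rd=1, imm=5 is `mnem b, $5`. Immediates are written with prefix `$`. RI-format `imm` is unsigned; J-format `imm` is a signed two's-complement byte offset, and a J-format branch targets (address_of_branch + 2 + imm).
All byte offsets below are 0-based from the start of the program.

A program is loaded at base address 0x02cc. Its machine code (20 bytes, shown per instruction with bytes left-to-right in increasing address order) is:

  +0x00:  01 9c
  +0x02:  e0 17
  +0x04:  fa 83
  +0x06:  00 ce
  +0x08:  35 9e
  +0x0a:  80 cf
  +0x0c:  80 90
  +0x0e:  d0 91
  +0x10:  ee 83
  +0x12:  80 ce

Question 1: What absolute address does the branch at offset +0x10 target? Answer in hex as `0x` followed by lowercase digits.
0x02cc

@+10  little-endian(ee 83) = 0x83ee
  op=0x83ee>>10=0x20 ⇒ beq (J)
  imm@[9:0]=0x3ee (s10→-18) ⇒ $-18
  target = base 0x02cc + off 0x10 + 2 + imm -18 = 0x02cc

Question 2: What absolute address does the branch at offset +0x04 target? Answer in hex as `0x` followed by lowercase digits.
0x02cc

@+04  little-endian(fa 83) = 0x83fa
  top 6b → 0x20 → beq [J]
  [9:0] imm=1018 (s10→-6) = $-6
  target = base 0x02cc + off 0x04 + 2 + imm -6 = 0x02cc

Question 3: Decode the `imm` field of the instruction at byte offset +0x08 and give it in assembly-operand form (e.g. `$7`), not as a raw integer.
+0x08: 35 9e ⇒ word 0x9e35 (little)
  opcode bits[15:10]=0x27: lsli/RI
  rd@[9:7]=0x4 ⇒ e
  imm@[6:0]=0x35 ⇒ $53

$53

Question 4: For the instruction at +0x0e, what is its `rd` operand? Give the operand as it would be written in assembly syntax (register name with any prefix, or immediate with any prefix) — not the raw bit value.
d

@+0e  little-endian(d0 91) = 0x91d0
  opcode bits[15:10]=0x24: band/RR
  rd: (w>>7)&0x7=0x3 → d
  rs: (w>>4)&0x7=0x5 → h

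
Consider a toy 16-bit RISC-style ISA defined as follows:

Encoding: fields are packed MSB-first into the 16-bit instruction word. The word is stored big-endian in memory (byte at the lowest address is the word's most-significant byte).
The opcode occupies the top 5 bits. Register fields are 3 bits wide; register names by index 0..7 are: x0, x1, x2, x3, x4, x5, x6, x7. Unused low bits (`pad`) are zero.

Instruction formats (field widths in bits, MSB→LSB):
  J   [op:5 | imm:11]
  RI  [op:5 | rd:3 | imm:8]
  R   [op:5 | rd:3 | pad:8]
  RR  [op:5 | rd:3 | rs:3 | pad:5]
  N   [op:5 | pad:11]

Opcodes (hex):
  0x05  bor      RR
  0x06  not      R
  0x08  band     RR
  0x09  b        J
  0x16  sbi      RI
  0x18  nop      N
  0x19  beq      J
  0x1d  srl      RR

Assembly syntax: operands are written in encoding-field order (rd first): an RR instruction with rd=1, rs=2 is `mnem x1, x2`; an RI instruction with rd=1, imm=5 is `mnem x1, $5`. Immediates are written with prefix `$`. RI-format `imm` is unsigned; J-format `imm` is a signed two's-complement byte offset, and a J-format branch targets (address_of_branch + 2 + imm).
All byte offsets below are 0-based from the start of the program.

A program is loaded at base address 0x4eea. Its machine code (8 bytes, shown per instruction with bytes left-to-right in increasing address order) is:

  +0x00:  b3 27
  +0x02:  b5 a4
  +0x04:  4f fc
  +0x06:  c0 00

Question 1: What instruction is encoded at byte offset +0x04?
b $-4

@+04  big-endian(4f fc) = 0x4ffc
  opcode bits[15:11]=0x9: b/J
  imm@[10:0]=0x7fc (s11→-4) ⇒ $-4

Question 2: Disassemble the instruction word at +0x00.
sbi x3, $39

off 0x00: read b3 27 as big → 0xb327
  op=0xb327>>11=0x16 ⇒ sbi (RI)
  [10:8] rd=3 = x3
  [7:0] imm=39 = $39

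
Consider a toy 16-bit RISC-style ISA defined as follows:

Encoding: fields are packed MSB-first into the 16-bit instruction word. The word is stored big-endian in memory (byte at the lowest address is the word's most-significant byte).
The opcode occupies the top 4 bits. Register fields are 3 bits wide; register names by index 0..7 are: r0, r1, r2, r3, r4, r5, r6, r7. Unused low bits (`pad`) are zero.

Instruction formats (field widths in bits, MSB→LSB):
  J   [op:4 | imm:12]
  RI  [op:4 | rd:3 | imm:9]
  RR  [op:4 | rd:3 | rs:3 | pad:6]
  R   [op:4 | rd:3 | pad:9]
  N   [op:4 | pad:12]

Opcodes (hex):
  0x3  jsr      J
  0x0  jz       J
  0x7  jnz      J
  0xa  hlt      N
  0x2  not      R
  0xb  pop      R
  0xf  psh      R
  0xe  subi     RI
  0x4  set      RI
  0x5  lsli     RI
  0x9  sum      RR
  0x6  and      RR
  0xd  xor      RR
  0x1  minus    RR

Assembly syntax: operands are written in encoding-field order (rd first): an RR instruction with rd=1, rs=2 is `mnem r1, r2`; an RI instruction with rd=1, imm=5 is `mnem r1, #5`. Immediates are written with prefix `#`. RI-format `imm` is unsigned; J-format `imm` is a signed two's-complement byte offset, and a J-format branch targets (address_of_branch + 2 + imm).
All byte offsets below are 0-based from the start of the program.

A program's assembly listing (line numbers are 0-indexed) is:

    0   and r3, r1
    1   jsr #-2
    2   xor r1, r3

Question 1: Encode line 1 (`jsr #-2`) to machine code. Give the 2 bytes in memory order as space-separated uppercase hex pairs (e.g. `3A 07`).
3F FE

line 1 (jsr): pack op=0x3:4|imm=-2:12 = 0x3ffe; big→ 3f fe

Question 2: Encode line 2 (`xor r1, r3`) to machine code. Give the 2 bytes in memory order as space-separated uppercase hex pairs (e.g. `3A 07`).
line 2 (xor): pack op=0xd:4|rd=1:3|rs=3:3|pad=0:6 = 0xd2c0; big→ d2 c0

D2 C0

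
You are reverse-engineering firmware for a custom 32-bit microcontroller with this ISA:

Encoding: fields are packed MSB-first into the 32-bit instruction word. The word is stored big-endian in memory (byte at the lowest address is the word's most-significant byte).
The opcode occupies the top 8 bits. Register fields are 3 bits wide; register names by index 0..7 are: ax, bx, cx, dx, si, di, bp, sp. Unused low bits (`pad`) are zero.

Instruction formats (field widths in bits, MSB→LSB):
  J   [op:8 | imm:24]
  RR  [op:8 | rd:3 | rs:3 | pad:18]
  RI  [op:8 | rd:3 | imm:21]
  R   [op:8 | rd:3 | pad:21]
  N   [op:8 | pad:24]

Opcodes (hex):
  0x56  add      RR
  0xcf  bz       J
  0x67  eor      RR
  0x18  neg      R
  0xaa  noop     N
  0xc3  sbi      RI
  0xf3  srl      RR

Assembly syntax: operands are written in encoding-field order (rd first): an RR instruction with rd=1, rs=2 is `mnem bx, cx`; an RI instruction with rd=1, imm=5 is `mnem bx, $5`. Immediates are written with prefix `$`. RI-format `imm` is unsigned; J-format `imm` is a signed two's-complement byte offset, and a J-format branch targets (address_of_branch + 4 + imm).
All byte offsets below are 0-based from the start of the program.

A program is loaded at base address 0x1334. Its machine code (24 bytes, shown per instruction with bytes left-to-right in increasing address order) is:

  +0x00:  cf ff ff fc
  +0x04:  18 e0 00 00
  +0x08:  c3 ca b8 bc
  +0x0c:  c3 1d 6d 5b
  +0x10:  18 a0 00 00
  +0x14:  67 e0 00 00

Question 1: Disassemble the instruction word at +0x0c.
+0x0c: c3 1d 6d 5b ⇒ word 0xc31d6d5b (big)
  top 8b → 0xc3 → sbi [RI]
  [23:21] rd=0 = ax
  [20:0] imm=1928539 = $1928539

sbi ax, $1928539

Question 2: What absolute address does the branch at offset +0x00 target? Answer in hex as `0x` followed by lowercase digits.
[00] cf ff ff fc → 0xcffffffc
  top 8b → 0xcf → bz [J]
  [23:0] imm=16777212 (s24→-4) = $-4
  target = base 0x1334 + off 0x00 + 4 + imm -4 = 0x1334

0x1334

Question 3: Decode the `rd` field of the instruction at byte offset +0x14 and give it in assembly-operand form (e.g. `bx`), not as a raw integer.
sp

off 0x14: read 67 e0 00 00 as big → 0x67e00000
  opcode bits[31:24]=0x67: eor/RR
  rd@[23:21]=0x7 ⇒ sp
  rs@[20:18]=0x0 ⇒ ax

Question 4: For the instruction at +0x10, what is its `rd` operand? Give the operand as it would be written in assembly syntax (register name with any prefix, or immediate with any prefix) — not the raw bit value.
off 0x10: read 18 a0 00 00 as big → 0x18a00000
  op=0x18a00000>>24=0x18 ⇒ neg (R)
  rd: (w>>21)&0x7=0x5 → di

di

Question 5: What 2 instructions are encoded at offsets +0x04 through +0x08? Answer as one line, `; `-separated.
+0x04: 18 e0 00 00 ⇒ word 0x18e00000 (big)
  top 8b → 0x18 → neg [R]
  rd@[23:21]=0x7 ⇒ sp
+0x08: c3 ca b8 bc ⇒ word 0xc3cab8bc (big)
  top 8b → 0xc3 → sbi [RI]
  rd@[23:21]=0x6 ⇒ bp
  imm@[20:0]=0xab8bc ⇒ $702652

neg sp; sbi bp, $702652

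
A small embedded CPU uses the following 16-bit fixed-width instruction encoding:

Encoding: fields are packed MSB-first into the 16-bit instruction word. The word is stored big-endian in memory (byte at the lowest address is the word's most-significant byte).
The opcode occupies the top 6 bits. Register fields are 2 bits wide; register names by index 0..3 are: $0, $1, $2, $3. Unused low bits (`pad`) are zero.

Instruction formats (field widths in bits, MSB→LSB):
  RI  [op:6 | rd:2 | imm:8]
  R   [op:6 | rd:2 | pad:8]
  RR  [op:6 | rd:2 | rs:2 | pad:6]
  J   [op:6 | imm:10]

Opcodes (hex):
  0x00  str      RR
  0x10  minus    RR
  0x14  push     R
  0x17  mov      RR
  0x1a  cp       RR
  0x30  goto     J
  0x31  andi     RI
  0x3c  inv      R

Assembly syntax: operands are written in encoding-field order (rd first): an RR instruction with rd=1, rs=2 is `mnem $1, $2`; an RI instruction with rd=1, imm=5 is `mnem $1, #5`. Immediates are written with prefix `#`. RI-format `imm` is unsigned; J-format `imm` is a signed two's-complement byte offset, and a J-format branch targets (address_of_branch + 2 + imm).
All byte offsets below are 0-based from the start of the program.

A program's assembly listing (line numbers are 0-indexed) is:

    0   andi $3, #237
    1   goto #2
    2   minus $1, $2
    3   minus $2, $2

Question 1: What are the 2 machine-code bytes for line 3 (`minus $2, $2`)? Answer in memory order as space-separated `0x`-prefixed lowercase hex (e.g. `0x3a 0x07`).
0x42 0x80

3. minus fields op=0x10:6|rd=2:2|rs=2:2|pad=0:6 → word 4280h → 42 80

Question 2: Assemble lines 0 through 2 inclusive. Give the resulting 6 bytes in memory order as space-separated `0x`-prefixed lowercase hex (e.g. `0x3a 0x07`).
0. andi fields op=0x31:6|rd=3:2|imm=237:8 → word c7edh → c7 ed
1. goto fields op=0x30:6|imm=2:10 → word c002h → c0 02
2. minus fields op=0x10:6|rd=1:2|rs=2:2|pad=0:6 → word 4180h → 41 80

0xc7 0xed 0xc0 0x02 0x41 0x80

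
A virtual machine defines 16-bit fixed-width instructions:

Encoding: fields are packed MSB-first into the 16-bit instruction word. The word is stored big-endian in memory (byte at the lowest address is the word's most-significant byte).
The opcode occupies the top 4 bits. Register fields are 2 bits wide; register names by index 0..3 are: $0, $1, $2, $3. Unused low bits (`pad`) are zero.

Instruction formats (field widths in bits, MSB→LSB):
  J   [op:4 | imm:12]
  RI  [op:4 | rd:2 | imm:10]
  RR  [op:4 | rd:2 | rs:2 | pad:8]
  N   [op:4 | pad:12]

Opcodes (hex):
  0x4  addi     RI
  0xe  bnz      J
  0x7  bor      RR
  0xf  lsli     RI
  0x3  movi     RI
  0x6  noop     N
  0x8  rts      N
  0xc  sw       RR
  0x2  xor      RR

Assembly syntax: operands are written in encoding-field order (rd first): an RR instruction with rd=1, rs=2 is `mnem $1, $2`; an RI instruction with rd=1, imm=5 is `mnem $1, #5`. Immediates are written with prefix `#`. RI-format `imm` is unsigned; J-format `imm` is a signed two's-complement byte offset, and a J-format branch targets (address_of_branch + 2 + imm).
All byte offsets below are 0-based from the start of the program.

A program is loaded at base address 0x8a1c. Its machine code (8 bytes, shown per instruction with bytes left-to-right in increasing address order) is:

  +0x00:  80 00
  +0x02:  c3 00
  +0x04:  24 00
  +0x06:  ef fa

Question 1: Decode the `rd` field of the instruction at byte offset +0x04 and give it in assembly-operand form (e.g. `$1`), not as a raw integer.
$1

@+04  big-endian(24 00) = 0x2400
  op=0x2400>>12=0x2 ⇒ xor (RR)
  rd@[11:10]=0x1 ⇒ $1
  rs@[9:8]=0x0 ⇒ $0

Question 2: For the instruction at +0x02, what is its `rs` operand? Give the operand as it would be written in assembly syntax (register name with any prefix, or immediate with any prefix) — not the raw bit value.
$3

[02] c3 00 → 0xc300
  top 4b → 0xc → sw [RR]
  rd@[11:10]=0x0 ⇒ $0
  rs@[9:8]=0x3 ⇒ $3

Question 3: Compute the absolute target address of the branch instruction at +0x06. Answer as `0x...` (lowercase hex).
@+06  big-endian(ef fa) = 0xeffa
  top 4b → 0xe → bnz [J]
  imm@[11:0]=0xffa (s12→-6) ⇒ #-6
  target = base 0x8a1c + off 0x06 + 2 + imm -6 = 0x8a1e

0x8a1e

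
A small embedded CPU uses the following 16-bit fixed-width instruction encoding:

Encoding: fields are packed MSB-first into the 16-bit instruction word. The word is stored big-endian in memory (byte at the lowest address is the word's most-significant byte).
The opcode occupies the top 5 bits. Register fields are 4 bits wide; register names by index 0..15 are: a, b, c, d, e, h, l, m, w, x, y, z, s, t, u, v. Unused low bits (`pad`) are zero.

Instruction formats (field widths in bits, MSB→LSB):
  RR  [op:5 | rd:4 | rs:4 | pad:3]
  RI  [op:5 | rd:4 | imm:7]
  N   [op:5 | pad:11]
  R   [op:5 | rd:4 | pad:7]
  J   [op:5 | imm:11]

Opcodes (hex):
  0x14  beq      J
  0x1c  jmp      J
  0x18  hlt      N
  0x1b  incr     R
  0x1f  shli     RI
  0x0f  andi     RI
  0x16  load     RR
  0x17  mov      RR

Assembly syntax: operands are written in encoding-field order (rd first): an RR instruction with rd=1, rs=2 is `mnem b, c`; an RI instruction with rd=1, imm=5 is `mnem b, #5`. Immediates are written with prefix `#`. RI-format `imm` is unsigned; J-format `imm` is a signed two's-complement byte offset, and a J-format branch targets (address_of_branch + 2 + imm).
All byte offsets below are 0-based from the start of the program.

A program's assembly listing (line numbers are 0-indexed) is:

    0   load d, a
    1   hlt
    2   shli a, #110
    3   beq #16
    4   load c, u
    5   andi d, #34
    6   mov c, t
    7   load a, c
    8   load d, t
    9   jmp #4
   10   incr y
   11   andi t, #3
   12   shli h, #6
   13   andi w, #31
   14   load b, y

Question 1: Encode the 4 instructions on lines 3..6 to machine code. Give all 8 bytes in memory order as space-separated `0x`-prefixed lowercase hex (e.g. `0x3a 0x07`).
L3: beq op=0x14:5|imm=16:11 ⇒ 0xa010 ⇒ big a0 10
L4: load op=0x16:5|rd=2:4|rs=14:4|pad=0:3 ⇒ 0xb170 ⇒ big b1 70
L5: andi op=0xf:5|rd=3:4|imm=34:7 ⇒ 0x79a2 ⇒ big 79 a2
L6: mov op=0x17:5|rd=2:4|rs=13:4|pad=0:3 ⇒ 0xb968 ⇒ big b9 68

0xa0 0x10 0xb1 0x70 0x79 0xa2 0xb9 0x68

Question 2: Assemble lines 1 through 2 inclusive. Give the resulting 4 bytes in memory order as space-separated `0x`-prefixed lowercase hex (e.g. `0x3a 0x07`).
1. hlt fields op=0x18:5|pad=0:11 → word c000h → c0 00
2. shli fields op=0x1f:5|rd=0:4|imm=110:7 → word f86eh → f8 6e

0xc0 0x00 0xf8 0x6e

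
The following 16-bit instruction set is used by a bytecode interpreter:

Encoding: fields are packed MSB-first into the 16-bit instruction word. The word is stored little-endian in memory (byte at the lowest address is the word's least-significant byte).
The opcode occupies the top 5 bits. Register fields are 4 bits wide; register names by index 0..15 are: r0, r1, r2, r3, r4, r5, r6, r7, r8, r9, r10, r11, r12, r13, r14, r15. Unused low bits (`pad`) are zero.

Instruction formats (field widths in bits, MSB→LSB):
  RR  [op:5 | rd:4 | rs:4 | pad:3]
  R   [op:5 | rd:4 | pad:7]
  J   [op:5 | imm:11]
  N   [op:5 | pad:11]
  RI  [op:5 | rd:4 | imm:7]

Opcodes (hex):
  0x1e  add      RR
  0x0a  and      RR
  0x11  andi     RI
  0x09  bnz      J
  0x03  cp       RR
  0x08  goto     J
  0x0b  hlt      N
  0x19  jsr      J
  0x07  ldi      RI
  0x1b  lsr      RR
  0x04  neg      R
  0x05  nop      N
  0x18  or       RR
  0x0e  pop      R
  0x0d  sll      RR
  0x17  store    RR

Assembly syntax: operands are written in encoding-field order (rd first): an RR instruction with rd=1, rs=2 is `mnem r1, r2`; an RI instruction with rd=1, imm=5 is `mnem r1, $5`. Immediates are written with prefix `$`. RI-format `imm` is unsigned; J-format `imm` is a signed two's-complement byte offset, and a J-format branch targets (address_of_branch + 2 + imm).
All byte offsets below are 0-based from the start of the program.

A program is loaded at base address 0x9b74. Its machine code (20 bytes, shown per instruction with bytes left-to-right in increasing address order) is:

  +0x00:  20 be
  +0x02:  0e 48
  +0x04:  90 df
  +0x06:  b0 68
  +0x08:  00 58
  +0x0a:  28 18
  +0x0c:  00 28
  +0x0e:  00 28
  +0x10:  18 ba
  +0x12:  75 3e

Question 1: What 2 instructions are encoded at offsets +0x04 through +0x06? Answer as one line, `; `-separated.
[04] 90 df → 0xdf90
  top 5b → 0x1b → lsr [RR]
  rd: (w>>7)&0xf=0xf → r15
  rs: (w>>3)&0xf=0x2 → r2
[06] b0 68 → 0x68b0
  top 5b → 0xd → sll [RR]
  rd: (w>>7)&0xf=0x1 → r1
  rs: (w>>3)&0xf=0x6 → r6

lsr r15, r2; sll r1, r6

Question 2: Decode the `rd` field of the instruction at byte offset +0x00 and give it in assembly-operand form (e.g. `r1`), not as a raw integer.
r12

+0x00: 20 be ⇒ word 0xbe20 (little)
  opcode bits[15:11]=0x17: store/RR
  rd@[10:7]=0xc ⇒ r12
  rs@[6:3]=0x4 ⇒ r4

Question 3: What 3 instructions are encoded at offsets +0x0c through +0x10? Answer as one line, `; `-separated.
@+0c  little-endian(00 28) = 0x2800
  top 5b → 0x5 → nop [N]
@+0e  little-endian(00 28) = 0x2800
  top 5b → 0x5 → nop [N]
@+10  little-endian(18 ba) = 0xba18
  top 5b → 0x17 → store [RR]
  rd: (w>>7)&0xf=0x4 → r4
  rs: (w>>3)&0xf=0x3 → r3

nop; nop; store r4, r3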